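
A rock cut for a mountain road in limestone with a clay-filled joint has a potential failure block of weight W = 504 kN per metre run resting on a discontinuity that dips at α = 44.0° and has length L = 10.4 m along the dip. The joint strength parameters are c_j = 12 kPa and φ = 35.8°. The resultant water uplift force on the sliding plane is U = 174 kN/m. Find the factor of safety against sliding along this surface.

Resolving the block weight along and normal to the plane and applying the Mohr–Coulomb strength on the joint:
N' = W cosα − U = 504·cos44.0° − 174 = 188.5 kN/m
Driving force T = W sinα = 504·sin44.0° = 350.1 kN/m
Resisting force R = c_j·L + N'·tanφ = 12·10.4 + 188.5·tan35.8° = 124.8 + 136.0 = 260.8 kN/m
FS = R / T = 260.8 / 350.1 = 0.745

FS = 0.74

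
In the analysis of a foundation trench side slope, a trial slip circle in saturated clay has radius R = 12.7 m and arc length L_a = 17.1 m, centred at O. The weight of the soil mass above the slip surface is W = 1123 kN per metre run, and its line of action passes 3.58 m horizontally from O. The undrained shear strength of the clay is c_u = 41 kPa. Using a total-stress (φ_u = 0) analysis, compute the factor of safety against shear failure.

FS = 2.21

Taking moments about the centre O, the resisting moment is provided by the undrained shear strength acting along the arc:
M_R = c_u·L_a·R = 41·17.10·12.7 = 8904.0 kN·m/m
M_D = W·d = 1123·3.58 = 4020.3 kN·m/m
FS = M_R / M_D = 8904.0 / 4020.3 = 2.215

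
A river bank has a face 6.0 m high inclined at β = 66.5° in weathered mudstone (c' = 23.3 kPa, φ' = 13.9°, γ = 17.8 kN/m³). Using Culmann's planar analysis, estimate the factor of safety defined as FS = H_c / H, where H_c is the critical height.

FS = 1.98

H_c = (4c'/γ) · sinβ cosφ' / [1 − cos(β − φ')]
    = (4·23.3/17.8) · sin66.5°·cos13.9° / [1 − cos52.6°]
    = 5.236 · 0.8902 / 0.3926 = 11.87 m
FS = H_c / H = 11.87 / 6.0 = 1.979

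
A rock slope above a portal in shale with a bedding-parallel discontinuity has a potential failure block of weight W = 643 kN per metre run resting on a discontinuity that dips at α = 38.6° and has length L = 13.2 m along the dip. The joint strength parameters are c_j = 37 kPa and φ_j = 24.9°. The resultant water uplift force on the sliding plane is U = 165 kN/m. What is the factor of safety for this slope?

FS = 1.61

Resolving the block weight along and normal to the plane and applying the Mohr–Coulomb strength on the joint:
N' = W cosα − U = 643·cos38.6° − 165 = 337.5 kN/m
Driving force T = W sinα = 643·sin38.6° = 401.2 kN/m
Resisting force R = c_j·L + N'·tanφ_j = 37·13.2 + 337.5·tan24.9° = 488.4 + 156.7 = 645.1 kN/m
FS = R / T = 645.1 / 401.2 = 1.608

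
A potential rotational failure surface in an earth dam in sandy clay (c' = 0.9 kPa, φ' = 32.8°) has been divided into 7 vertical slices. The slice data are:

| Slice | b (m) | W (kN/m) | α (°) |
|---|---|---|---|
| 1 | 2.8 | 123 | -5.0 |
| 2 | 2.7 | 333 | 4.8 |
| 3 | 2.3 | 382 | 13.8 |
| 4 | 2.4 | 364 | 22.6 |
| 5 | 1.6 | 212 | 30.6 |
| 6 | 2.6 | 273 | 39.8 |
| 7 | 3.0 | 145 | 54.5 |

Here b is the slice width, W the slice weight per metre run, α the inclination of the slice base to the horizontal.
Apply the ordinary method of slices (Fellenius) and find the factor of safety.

Ordinary method of slices: FS = Σ[c'·Δl_i + (W_i cosα_i)·tanφ'] / Σ W_i sinα_i, with Δl_i = b_i / cosα_i.
Slice 1: Δl = 2.8/cos(-5.0°) = 2.811 m; N'_1 = 123·cos(-5.0°) = 122.5; c'Δl = 2.53; W sinα = -10.7
Slice 2: Δl = 2.7/cos4.8° = 2.710 m; N'_2 = 333·cos4.8° = 331.8; c'Δl = 2.44; W sinα = 27.9
Slice 3: Δl = 2.3/cos13.8° = 2.368 m; N'_3 = 382·cos13.8° = 371.0; c'Δl = 2.13; W sinα = 91.1
Slice 4: Δl = 2.4/cos22.6° = 2.600 m; N'_4 = 364·cos22.6° = 336.0; c'Δl = 2.34; W sinα = 139.9
Slice 5: Δl = 1.6/cos30.6° = 1.859 m; N'_5 = 212·cos30.6° = 182.5; c'Δl = 1.67; W sinα = 107.9
Slice 6: Δl = 2.6/cos39.8° = 3.384 m; N'_6 = 273·cos39.8° = 209.7; c'Δl = 3.05; W sinα = 174.7
Slice 7: Δl = 3.0/cos54.5° = 5.166 m; N'_7 = 145·cos54.5° = 84.2; c'Δl = 4.65; W sinα = 118.0
Σc'Δl = 18.8 kN/m; ΣN' = 1637.8 kN/m; ΣW sinα = 648.9 kN/m
Resisting = 18.8 + 1637.8·tan32.8° = 18.8 + 1055.5 = 1074.3 kN/m
FS = 1074.3 / 648.9 = 1.656

FS = 1.66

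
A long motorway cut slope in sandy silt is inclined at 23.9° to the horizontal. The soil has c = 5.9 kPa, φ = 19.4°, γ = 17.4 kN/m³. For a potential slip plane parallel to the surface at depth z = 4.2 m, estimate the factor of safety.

For an infinite slope with a slip plane parallel to the surface (no pore pressure): FS = [c + γz cos²β tanφ] / [γz sinβ cosβ].
γz = 17.4·4.2 = 73.08 kN/m²
Numerator = 5.9 + 73.08·cos²23.9°·tan19.4° = 5.9 + 73.08·0.8359·0.3522 = 27.411 kPa
Denominator = 73.08·sin23.9°·cos23.9° = 73.08·0.4051·0.9143 = 27.069 kPa
FS = 27.411 / 27.069 = 1.013

FS = 1.01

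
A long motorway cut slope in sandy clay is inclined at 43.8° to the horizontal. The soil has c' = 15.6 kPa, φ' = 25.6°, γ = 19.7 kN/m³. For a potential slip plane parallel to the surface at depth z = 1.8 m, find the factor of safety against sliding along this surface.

For an infinite slope with a slip plane parallel to the surface (no pore pressure): FS = [c' + γz cos²β tanφ'] / [γz sinβ cosβ].
γz = 19.7·1.8 = 35.46 kN/m²
Numerator = 15.6 + 35.46·cos²43.8°·tan25.6° = 15.6 + 35.46·0.5209·0.4791 = 24.451 kPa
Denominator = 35.46·sin43.8°·cos43.8° = 35.46·0.6921·0.7218 = 17.714 kPa
FS = 24.451 / 17.714 = 1.380

FS = 1.38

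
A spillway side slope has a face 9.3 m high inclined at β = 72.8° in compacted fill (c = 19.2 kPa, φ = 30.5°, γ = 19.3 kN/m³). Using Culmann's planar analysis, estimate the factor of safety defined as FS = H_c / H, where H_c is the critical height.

H_c = (4c/γ) · sinβ cosφ / [1 − cos(β − φ)]
    = (4·19.2/19.3) · sin72.8°·cos30.5° / [1 − cos42.3°]
    = 3.979 · 0.8231 / 0.2604 = 12.58 m
FS = H_c / H = 12.58 / 9.3 = 1.353

FS = 1.35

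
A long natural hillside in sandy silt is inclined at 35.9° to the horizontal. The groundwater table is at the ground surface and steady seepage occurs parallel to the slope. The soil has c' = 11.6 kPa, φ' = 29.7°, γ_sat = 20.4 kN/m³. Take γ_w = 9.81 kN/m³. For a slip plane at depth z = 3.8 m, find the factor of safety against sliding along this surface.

With seepage parallel to the slope and the water table at the surface, the effective normal stress on the slip plane uses the buoyant unit weight γ' = γ_sat − γ_w while the driving shear stress uses γ_sat:
FS = [c' + γ' z cos²β tanφ'] / [γ_sat z sinβ cosβ]
γ' = 20.4 − 9.81 = 10.59 kN/m³
Numerator = 11.6 + 10.59·3.8·cos²35.9°·tan29.7° = 11.6 + 10.59·3.8·0.6562·0.5704 = 26.661 kPa
Denominator = 20.4·3.8·sin35.9°·cos35.9° = 20.4·3.8·0.5864·0.8100 = 36.821 kPa
FS = 26.661 / 36.821 = 0.724

FS = 0.72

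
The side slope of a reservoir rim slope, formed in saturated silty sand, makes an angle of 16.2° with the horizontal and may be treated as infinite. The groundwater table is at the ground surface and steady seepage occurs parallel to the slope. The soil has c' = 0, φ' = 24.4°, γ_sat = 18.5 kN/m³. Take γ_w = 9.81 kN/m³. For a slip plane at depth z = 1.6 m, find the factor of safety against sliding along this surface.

With seepage parallel to the slope and the water table at the surface, the effective normal stress on the slip plane uses the buoyant unit weight γ' = γ_sat − γ_w while the driving shear stress uses γ_sat:
FS = [c' + γ' z cos²β tanφ'] / [γ_sat z sinβ cosβ]
(For c' = 0 this reduces to FS = (γ'/γ_sat)·tanφ'/tanβ.)
γ' = 18.5 − 9.81 = 8.69 kN/m³
Numerator = 0.0 + 8.69·1.6·cos²16.2°·tan24.4° = 0.0 + 8.69·1.6·0.9222·0.4536 = 5.816 kPa
Denominator = 18.5·1.6·sin16.2°·cos16.2° = 18.5·1.6·0.2790·0.9603 = 7.930 kPa
FS = 5.816 / 7.930 = 0.733

FS = 0.73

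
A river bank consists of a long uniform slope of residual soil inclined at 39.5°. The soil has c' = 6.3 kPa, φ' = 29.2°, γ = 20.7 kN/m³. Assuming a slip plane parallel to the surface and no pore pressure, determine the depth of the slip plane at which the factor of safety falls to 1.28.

Setting FS = 1.28 in FS = [c' + γz cos²β tanφ'] / [γz sinβ cosβ] and solving for z:
z = c' / [γ cosβ (FS·sinβ − cosβ·tanφ')]
  = 6.3 / [20.7·cos39.5°·(1.28·sin39.5° − cos39.5°·tan29.2°)]
  = 6.3 / [20.7·0.7716·(1.28·0.6361 − 0.7716·0.5589)]
  = 6.3 / 6.1165 = 1.030 m

z = 1.03 m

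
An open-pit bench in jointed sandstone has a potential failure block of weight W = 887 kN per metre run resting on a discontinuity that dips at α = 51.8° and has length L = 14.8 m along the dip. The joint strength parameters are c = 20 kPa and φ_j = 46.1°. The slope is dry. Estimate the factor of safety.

Resolving the block weight along and normal to the plane and applying the Mohr–Coulomb strength on the joint:
N' = W cosα = 887·cos51.8° = 548.5 kN/m
Driving force T = W sinα = 887·sin51.8° = 697.1 kN/m
Resisting force R = c·L + N'·tanφ_j = 20·14.8 + 548.5·tan46.1° = 296.0 + 570.0 = 866.0 kN/m
FS = R / T = 866.0 / 697.1 = 1.242

FS = 1.24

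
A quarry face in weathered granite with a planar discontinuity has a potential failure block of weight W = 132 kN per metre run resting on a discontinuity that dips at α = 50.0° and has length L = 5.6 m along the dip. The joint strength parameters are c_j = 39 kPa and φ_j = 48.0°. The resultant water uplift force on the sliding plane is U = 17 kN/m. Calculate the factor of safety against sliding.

FS = 2.91

Resolving the block weight along and normal to the plane and applying the Mohr–Coulomb strength on the joint:
N' = W cosα − U = 132·cos50.0° − 17 = 67.8 kN/m
Driving force T = W sinα = 132·sin50.0° = 101.1 kN/m
Resisting force R = c_j·L + N'·tanφ_j = 39·5.6 + 67.8·tan48.0° = 218.4 + 75.4 = 293.8 kN/m
FS = R / T = 293.8 / 101.1 = 2.905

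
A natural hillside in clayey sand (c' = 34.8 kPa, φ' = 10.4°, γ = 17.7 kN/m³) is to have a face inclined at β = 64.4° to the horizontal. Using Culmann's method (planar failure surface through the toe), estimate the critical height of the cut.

H_c = 16.92 m

Culmann's analysis gives the critical failure plane at α_cr = (β + φ')/2 = (64.4 + 10.4)/2 = 37.4°, and the critical height
H_c = (4c'/γ) · sinβ cosφ' / [1 − cos(β − φ')]
    = (4·34.8/17.7) · sin64.4°·cos10.4° / [1 − cos(54.0°)]
    = 7.864 · 0.9018·0.9836 / [1 − 0.5878]
    = 7.864 · 0.8870 / 0.4122
    = 16.92 m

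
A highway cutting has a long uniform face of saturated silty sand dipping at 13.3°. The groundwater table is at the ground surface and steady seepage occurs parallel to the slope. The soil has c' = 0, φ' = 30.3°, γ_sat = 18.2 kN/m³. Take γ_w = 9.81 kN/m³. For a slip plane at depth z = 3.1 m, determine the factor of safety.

With seepage parallel to the slope and the water table at the surface, the effective normal stress on the slip plane uses the buoyant unit weight γ' = γ_sat − γ_w while the driving shear stress uses γ_sat:
FS = [c' + γ' z cos²β tanφ'] / [γ_sat z sinβ cosβ]
(For c' = 0 this reduces to FS = (γ'/γ_sat)·tanφ'/tanβ.)
γ' = 18.2 − 9.81 = 8.39 kN/m³
Numerator = 0.0 + 8.39·3.1·cos²13.3°·tan30.3° = 0.0 + 8.39·3.1·0.9471·0.5844 = 14.394 kPa
Denominator = 18.2·3.1·sin13.3°·cos13.3° = 18.2·3.1·0.2300·0.9732 = 12.631 kPa
FS = 14.394 / 12.631 = 1.140

FS = 1.14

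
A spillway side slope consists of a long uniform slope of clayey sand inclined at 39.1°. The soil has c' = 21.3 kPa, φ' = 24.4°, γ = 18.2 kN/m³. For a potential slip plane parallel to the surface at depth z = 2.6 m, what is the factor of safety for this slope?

FS = 1.48

For an infinite slope with a slip plane parallel to the surface (no pore pressure): FS = [c' + γz cos²β tanφ'] / [γz sinβ cosβ].
γz = 18.2·2.6 = 47.32 kN/m²
Numerator = 21.3 + 47.32·cos²39.1°·tan24.4° = 21.3 + 47.32·0.6022·0.4536 = 34.227 kPa
Denominator = 47.32·sin39.1°·cos39.1° = 47.32·0.6307·0.7760 = 23.160 kPa
FS = 34.227 / 23.160 = 1.478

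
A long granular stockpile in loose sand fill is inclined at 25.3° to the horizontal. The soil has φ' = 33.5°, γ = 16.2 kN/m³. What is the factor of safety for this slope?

For a dry cohesionless infinite slope the factor of safety is FS = tanφ' / tanβ.
FS = tan33.5° / tan25.3° = 0.6619 / 0.4727 = 1.400

FS = 1.40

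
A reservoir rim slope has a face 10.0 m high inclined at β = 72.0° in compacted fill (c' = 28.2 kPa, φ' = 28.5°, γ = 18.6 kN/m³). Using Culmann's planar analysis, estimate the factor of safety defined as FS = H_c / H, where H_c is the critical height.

H_c = (4c'/γ) · sinβ cosφ' / [1 − cos(β − φ')]
    = (4·28.2/18.6) · sin72.0°·cos28.5° / [1 − cos43.5°]
    = 6.065 · 0.8358 / 0.2746 = 18.46 m
FS = H_c / H = 18.46 / 10.0 = 1.846

FS = 1.85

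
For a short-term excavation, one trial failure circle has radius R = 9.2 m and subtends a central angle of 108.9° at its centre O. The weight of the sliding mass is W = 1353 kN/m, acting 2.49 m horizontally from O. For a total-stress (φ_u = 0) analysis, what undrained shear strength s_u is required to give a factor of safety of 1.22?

s_u = 25.5 kPa

FS = s_u·L_a·R / (W·d), so s_u = FS·W·d / (L_a·R).
Arc length L_a = R·θ = 9.2·(108.9°·π/180) = 9.2·1.9007 = 17.49 m
s_u = 1.22·1353·2.49 / (17.49·9.2) = 4110.1 / 160.87 = 25.55 kPa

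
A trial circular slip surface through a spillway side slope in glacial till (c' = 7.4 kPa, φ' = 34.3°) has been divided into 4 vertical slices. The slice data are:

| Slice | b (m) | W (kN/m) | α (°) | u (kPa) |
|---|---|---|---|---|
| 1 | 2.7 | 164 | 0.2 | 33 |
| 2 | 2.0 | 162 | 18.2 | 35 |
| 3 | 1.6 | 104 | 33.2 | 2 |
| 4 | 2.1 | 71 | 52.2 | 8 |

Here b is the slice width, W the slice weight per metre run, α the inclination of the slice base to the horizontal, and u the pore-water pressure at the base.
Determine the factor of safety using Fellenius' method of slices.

FS = 1.51

Ordinary method of slices: FS = Σ[c'·Δl_i + (W_i cosα_i − u_i·Δl_i)·tanφ'] / Σ W_i sinα_i, with Δl_i = b_i / cosα_i.
Slice 1: Δl = 2.7/cos0.2° = 2.700 m; N'_1 = 164·cos0.2° − 33·2.700 = 74.9; c'Δl = 19.98; W sinα = 0.6
Slice 2: Δl = 2.0/cos18.2° = 2.105 m; N'_2 = 162·cos18.2° − 35·2.105 = 80.2; c'Δl = 15.58; W sinα = 50.6
Slice 3: Δl = 1.6/cos33.2° = 1.912 m; N'_3 = 104·cos33.2° − 2·1.912 = 83.2; c'Δl = 14.15; W sinα = 56.9
Slice 4: Δl = 2.1/cos52.2° = 3.426 m; N'_4 = 71·cos52.2° − 8·3.426 = 16.1; c'Δl = 25.35; W sinα = 56.1
Σc'Δl = 75.1 kN/m; ΣN' = 254.4 kN/m; ΣW sinα = 164.2 kN/m
Resisting = 75.1 + 254.4·tan34.3° = 75.1 + 173.5 = 248.6 kN/m
FS = 248.6 / 164.2 = 1.514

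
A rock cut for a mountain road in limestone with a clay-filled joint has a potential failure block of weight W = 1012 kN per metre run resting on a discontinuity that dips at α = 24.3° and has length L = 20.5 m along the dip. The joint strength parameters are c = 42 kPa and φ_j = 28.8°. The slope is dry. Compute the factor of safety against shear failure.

FS = 3.29

Resolving the block weight along and normal to the plane and applying the Mohr–Coulomb strength on the joint:
N' = W cosα = 1012·cos24.3° = 922.3 kN/m
Driving force T = W sinα = 1012·sin24.3° = 416.5 kN/m
Resisting force R = c·L + N'·tanφ_j = 42·20.5 + 922.3·tan28.8° = 861.0 + 507.1 = 1368.1 kN/m
FS = R / T = 1368.1 / 416.5 = 3.285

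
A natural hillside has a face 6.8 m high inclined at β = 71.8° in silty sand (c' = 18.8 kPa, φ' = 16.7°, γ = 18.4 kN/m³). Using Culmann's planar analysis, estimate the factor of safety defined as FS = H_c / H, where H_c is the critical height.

H_c = (4c'/γ) · sinβ cosφ' / [1 − cos(β − φ')]
    = (4·18.8/18.4) · sin71.8°·cos16.7° / [1 − cos55.1°]
    = 4.087 · 0.9099 / 0.4279 = 8.69 m
FS = H_c / H = 8.69 / 6.8 = 1.278

FS = 1.28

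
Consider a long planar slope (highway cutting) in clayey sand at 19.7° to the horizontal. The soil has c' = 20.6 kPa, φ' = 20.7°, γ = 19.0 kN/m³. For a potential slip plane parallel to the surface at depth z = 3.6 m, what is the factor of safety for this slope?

FS = 2.00

For an infinite slope with a slip plane parallel to the surface (no pore pressure): FS = [c' + γz cos²β tanφ'] / [γz sinβ cosβ].
γz = 19.0·3.6 = 68.40 kN/m²
Numerator = 20.6 + 68.40·cos²19.7°·tan20.7° = 20.6 + 68.40·0.8864·0.3779 = 43.509 kPa
Denominator = 68.40·sin19.7°·cos19.7° = 68.40·0.3371·0.9415 = 21.708 kPa
FS = 43.509 / 21.708 = 2.004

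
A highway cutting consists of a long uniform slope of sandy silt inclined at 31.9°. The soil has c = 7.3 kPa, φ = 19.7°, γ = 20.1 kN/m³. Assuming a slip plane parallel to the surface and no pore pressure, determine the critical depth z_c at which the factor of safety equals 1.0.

z_c = 1.91 m

Setting FS = 1.00 in FS = [c + γz cos²β tanφ] / [γz sinβ cosβ] and solving for z:
z = c / [γ cosβ (FS·sinβ − cosβ·tanφ)]
  = 7.3 / [20.1·cos31.9°·(1.00·sin31.9° − cos31.9°·tan19.7°)]
  = 7.3 / [20.1·0.8490·(1.00·0.5284 − 0.8490·0.3581)]
  = 7.3 / 3.8303 = 1.906 m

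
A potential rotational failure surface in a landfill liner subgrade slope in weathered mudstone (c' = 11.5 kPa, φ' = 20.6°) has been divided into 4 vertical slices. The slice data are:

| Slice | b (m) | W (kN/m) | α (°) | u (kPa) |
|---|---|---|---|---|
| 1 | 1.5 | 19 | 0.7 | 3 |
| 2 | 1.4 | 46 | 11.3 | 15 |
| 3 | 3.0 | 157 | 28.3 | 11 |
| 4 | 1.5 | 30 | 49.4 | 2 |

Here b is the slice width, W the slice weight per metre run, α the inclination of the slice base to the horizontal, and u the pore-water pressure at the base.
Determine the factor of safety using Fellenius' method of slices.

FS = 1.48

Ordinary method of slices: FS = Σ[c'·Δl_i + (W_i cosα_i − u_i·Δl_i)·tanφ'] / Σ W_i sinα_i, with Δl_i = b_i / cosα_i.
Slice 1: Δl = 1.5/cos0.7° = 1.500 m; N'_1 = 19·cos0.7° − 3·1.500 = 14.5; c'Δl = 17.25; W sinα = 0.2
Slice 2: Δl = 1.4/cos11.3° = 1.428 m; N'_2 = 46·cos11.3° − 15·1.428 = 23.7; c'Δl = 16.42; W sinα = 9.0
Slice 3: Δl = 3.0/cos28.3° = 3.407 m; N'_3 = 157·cos28.3° − 11·3.407 = 100.8; c'Δl = 39.18; W sinα = 74.4
Slice 4: Δl = 1.5/cos49.4° = 2.305 m; N'_4 = 30·cos49.4° − 2·2.305 = 14.9; c'Δl = 26.51; W sinα = 22.8
Σc'Δl = 99.4 kN/m; ΣN' = 153.9 kN/m; ΣW sinα = 106.5 kN/m
Resisting = 99.4 + 153.9·tan20.6° = 99.4 + 57.8 = 157.2 kN/m
FS = 157.2 / 106.5 = 1.477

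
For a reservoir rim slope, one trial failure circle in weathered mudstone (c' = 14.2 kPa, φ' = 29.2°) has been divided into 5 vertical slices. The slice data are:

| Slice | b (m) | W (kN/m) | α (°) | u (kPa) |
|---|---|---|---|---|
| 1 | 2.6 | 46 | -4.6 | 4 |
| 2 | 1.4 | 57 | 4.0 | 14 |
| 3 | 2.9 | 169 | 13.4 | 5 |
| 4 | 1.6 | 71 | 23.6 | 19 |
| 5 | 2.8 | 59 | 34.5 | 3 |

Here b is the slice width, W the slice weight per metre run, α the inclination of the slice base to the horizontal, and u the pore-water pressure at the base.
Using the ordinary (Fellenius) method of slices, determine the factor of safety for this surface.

FS = 3.31

Ordinary method of slices: FS = Σ[c'·Δl_i + (W_i cosα_i − u_i·Δl_i)·tanφ'] / Σ W_i sinα_i, with Δl_i = b_i / cosα_i.
Slice 1: Δl = 2.6/cos(-4.6°) = 2.608 m; N'_1 = 46·cos(-4.6°) − 4·2.608 = 35.4; c'Δl = 37.04; W sinα = -3.7
Slice 2: Δl = 1.4/cos4.0° = 1.403 m; N'_2 = 57·cos4.0° − 14·1.403 = 37.2; c'Δl = 19.93; W sinα = 4.0
Slice 3: Δl = 2.9/cos13.4° = 2.981 m; N'_3 = 169·cos13.4° − 5·2.981 = 149.5; c'Δl = 42.33; W sinα = 39.2
Slice 4: Δl = 1.6/cos23.6° = 1.746 m; N'_4 = 71·cos23.6° − 19·1.746 = 31.9; c'Δl = 24.79; W sinα = 28.4
Slice 5: Δl = 2.8/cos34.5° = 3.398 m; N'_5 = 59·cos34.5° − 3·3.398 = 38.4; c'Δl = 48.25; W sinα = 33.4
Σc'Δl = 172.3 kN/m; ΣN' = 292.4 kN/m; ΣW sinα = 101.3 kN/m
Resisting = 172.3 + 292.4·tan29.2° = 172.3 + 163.4 = 335.8 kN/m
FS = 335.8 / 101.3 = 3.315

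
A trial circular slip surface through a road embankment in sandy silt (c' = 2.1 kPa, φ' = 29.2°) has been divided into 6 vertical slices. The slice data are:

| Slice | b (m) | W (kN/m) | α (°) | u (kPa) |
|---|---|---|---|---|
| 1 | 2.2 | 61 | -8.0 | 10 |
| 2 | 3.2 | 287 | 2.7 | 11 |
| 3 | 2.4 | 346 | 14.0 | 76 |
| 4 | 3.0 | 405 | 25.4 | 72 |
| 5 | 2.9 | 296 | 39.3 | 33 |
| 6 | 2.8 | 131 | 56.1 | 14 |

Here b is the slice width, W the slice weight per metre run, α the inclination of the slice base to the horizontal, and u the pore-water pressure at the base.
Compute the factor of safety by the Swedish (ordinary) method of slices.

FS = 0.75

Ordinary method of slices: FS = Σ[c'·Δl_i + (W_i cosα_i − u_i·Δl_i)·tanφ'] / Σ W_i sinα_i, with Δl_i = b_i / cosα_i.
Slice 1: Δl = 2.2/cos(-8.0°) = 2.222 m; N'_1 = 61·cos(-8.0°) − 10·2.222 = 38.2; c'Δl = 4.67; W sinα = -8.5
Slice 2: Δl = 3.2/cos2.7° = 3.204 m; N'_2 = 287·cos2.7° − 11·3.204 = 251.4; c'Δl = 6.73; W sinα = 13.5
Slice 3: Δl = 2.4/cos14.0° = 2.473 m; N'_3 = 346·cos14.0° − 76·2.473 = 147.7; c'Δl = 5.19; W sinα = 83.7
Slice 4: Δl = 3.0/cos25.4° = 3.321 m; N'_4 = 405·cos25.4° − 72·3.321 = 126.7; c'Δl = 6.97; W sinα = 173.7
Slice 5: Δl = 2.9/cos39.3° = 3.748 m; N'_5 = 296·cos39.3° − 33·3.748 = 105.4; c'Δl = 7.87; W sinα = 187.5
Slice 6: Δl = 2.8/cos56.1° = 5.020 m; N'_6 = 131·cos56.1° − 14·5.020 = 2.8; c'Δl = 10.54; W sinα = 108.7
Σc'Δl = 42.0 kN/m; ΣN' = 672.3 kN/m; ΣW sinα = 558.7 kN/m
Resisting = 42.0 + 672.3·tan29.2° = 42.0 + 375.7 = 417.7 kN/m
FS = 417.7 / 558.7 = 0.748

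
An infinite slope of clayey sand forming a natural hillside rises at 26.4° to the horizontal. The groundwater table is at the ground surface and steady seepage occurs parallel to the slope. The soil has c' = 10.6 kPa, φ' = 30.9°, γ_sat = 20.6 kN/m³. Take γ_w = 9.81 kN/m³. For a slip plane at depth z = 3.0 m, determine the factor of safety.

With seepage parallel to the slope and the water table at the surface, the effective normal stress on the slip plane uses the buoyant unit weight γ' = γ_sat − γ_w while the driving shear stress uses γ_sat:
FS = [c' + γ' z cos²β tanφ'] / [γ_sat z sinβ cosβ]
γ' = 20.6 − 9.81 = 10.79 kN/m³
Numerator = 10.6 + 10.79·3.0·cos²26.4°·tan30.9° = 10.6 + 10.79·3.0·0.8023·0.5985 = 26.143 kPa
Denominator = 20.6·3.0·sin26.4°·cos26.4° = 20.6·3.0·0.4446·0.8957 = 24.613 kPa
FS = 26.143 / 24.613 = 1.062

FS = 1.06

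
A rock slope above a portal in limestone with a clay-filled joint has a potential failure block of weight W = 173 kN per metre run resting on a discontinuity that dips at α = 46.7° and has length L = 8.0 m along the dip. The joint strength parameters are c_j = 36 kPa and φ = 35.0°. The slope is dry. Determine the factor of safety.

FS = 2.95

Resolving the block weight along and normal to the plane and applying the Mohr–Coulomb strength on the joint:
N' = W cosα = 173·cos46.7° = 118.6 kN/m
Driving force T = W sinα = 173·sin46.7° = 125.9 kN/m
Resisting force R = c_j·L + N'·tanφ = 36·8.0 + 118.6·tan35.0° = 288.0 + 83.1 = 371.1 kN/m
FS = R / T = 371.1 / 125.9 = 2.947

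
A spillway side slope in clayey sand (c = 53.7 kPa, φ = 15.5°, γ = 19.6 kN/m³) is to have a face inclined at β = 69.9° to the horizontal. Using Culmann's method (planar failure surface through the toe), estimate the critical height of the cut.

Culmann's analysis gives the critical failure plane at α_cr = (β + φ)/2 = (69.9 + 15.5)/2 = 42.7°, and the critical height
H_c = (4c/γ) · sinβ cosφ / [1 − cos(β − φ)]
    = (4·53.7/19.6) · sin69.9°·cos15.5° / [1 − cos(54.4°)]
    = 10.959 · 0.9391·0.9636 / [1 − 0.5821]
    = 10.959 · 0.9049 / 0.4179
    = 23.73 m

H_c = 23.73 m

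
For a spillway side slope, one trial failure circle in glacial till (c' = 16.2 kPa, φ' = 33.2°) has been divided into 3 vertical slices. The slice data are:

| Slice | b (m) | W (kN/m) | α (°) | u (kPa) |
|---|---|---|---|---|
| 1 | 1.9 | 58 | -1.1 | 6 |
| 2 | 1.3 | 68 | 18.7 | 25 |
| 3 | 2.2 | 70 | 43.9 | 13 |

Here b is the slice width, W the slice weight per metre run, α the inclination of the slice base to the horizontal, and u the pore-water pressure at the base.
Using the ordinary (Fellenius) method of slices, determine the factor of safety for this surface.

FS = 2.31

Ordinary method of slices: FS = Σ[c'·Δl_i + (W_i cosα_i − u_i·Δl_i)·tanφ'] / Σ W_i sinα_i, with Δl_i = b_i / cosα_i.
Slice 1: Δl = 1.9/cos(-1.1°) = 1.900 m; N'_1 = 58·cos(-1.1°) − 6·1.900 = 46.6; c'Δl = 30.79; W sinα = -1.1
Slice 2: Δl = 1.3/cos18.7° = 1.372 m; N'_2 = 68·cos18.7° − 25·1.372 = 30.1; c'Δl = 22.23; W sinα = 21.8
Slice 3: Δl = 2.2/cos43.9° = 3.053 m; N'_3 = 70·cos43.9° − 13·3.053 = 10.7; c'Δl = 49.46; W sinα = 48.5
Σc'Δl = 102.5 kN/m; ΣN' = 87.4 kN/m; ΣW sinα = 69.2 kN/m
Resisting = 102.5 + 87.4·tan33.2° = 102.5 + 57.2 = 159.7 kN/m
FS = 159.7 / 69.2 = 2.307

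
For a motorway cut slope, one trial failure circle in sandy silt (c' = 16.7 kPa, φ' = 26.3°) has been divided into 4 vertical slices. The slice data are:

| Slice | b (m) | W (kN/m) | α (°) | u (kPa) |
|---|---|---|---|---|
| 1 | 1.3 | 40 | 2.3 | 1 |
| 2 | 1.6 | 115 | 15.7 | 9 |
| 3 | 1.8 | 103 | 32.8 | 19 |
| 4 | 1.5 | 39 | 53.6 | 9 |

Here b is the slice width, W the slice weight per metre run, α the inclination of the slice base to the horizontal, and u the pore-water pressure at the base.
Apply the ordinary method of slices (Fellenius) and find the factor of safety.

FS = 1.81

Ordinary method of slices: FS = Σ[c'·Δl_i + (W_i cosα_i − u_i·Δl_i)·tanφ'] / Σ W_i sinα_i, with Δl_i = b_i / cosα_i.
Slice 1: Δl = 1.3/cos2.3° = 1.301 m; N'_1 = 40·cos2.3° − 1·1.301 = 38.7; c'Δl = 21.73; W sinα = 1.6
Slice 2: Δl = 1.6/cos15.7° = 1.662 m; N'_2 = 115·cos15.7° − 9·1.662 = 95.8; c'Δl = 27.76; W sinα = 31.1
Slice 3: Δl = 1.8/cos32.8° = 2.141 m; N'_3 = 103·cos32.8° − 19·2.141 = 45.9; c'Δl = 35.76; W sinα = 55.8
Slice 4: Δl = 1.5/cos53.6° = 2.528 m; N'_4 = 39·cos53.6° − 9·2.528 = 0.4; c'Δl = 42.21; W sinα = 31.4
Σc'Δl = 127.5 kN/m; ΣN' = 180.7 kN/m; ΣW sinα = 119.9 kN/m
Resisting = 127.5 + 180.7·tan26.3° = 127.5 + 89.3 = 216.8 kN/m
FS = 216.8 / 119.9 = 1.808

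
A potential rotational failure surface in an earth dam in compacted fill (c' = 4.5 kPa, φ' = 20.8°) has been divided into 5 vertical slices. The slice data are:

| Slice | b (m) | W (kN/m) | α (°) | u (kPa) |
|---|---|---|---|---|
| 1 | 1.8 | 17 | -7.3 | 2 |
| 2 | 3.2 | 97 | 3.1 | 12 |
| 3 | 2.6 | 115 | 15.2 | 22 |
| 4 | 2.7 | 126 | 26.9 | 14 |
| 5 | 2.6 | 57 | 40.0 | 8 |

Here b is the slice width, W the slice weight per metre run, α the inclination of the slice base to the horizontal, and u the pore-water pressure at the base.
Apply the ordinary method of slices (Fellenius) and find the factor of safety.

Ordinary method of slices: FS = Σ[c'·Δl_i + (W_i cosα_i − u_i·Δl_i)·tanφ'] / Σ W_i sinα_i, with Δl_i = b_i / cosα_i.
Slice 1: Δl = 1.8/cos(-7.3°) = 1.815 m; N'_1 = 17·cos(-7.3°) − 2·1.815 = 13.2; c'Δl = 8.17; W sinα = -2.2
Slice 2: Δl = 3.2/cos3.1° = 3.205 m; N'_2 = 97·cos3.1° − 12·3.205 = 58.4; c'Δl = 14.42; W sinα = 5.2
Slice 3: Δl = 2.6/cos15.2° = 2.694 m; N'_3 = 115·cos15.2° − 22·2.694 = 51.7; c'Δl = 12.12; W sinα = 30.2
Slice 4: Δl = 2.7/cos26.9° = 3.028 m; N'_4 = 126·cos26.9° − 14·3.028 = 70.0; c'Δl = 13.62; W sinα = 57.0
Slice 5: Δl = 2.6/cos40.0° = 3.394 m; N'_5 = 57·cos40.0° − 8·3.394 = 16.5; c'Δl = 15.27; W sinα = 36.6
Σc'Δl = 63.6 kN/m; ΣN' = 209.8 kN/m; ΣW sinα = 126.9 kN/m
Resisting = 63.6 + 209.8·tan20.8° = 63.6 + 79.7 = 143.3 kN/m
FS = 143.3 / 126.9 = 1.130

FS = 1.13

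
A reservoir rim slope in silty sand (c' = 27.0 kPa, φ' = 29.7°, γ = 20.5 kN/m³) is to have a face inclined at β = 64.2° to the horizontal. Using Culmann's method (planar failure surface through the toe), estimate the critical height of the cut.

Culmann's analysis gives the critical failure plane at α_cr = (β + φ')/2 = (64.2 + 29.7)/2 = 47.0°, and the critical height
H_c = (4c'/γ) · sinβ cosφ' / [1 − cos(β − φ')]
    = (4·27.0/20.5) · sin64.2°·cos29.7° / [1 − cos(34.5°)]
    = 5.268 · 0.9003·0.8686 / [1 − 0.8241]
    = 5.268 · 0.7820 / 0.1759
    = 23.43 m

H_c = 23.43 m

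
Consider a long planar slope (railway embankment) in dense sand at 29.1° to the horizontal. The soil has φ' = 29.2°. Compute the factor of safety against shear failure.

For a dry cohesionless infinite slope the factor of safety is FS = tanφ' / tanβ.
FS = tan29.2° / tan29.1° = 0.5589 / 0.5566 = 1.004

FS = 1.00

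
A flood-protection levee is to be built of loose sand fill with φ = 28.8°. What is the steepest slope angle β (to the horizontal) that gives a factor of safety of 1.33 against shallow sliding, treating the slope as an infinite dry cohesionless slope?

For an infinite dry cohesionless slope FS = tanφ/tanβ, so tanβ = tanφ / FS.
tanβ = tan28.8° / 1.33 = 0.5498 / 1.33 = 0.4133
β = arctan(0.4133) = 22.46°

β = 22.5°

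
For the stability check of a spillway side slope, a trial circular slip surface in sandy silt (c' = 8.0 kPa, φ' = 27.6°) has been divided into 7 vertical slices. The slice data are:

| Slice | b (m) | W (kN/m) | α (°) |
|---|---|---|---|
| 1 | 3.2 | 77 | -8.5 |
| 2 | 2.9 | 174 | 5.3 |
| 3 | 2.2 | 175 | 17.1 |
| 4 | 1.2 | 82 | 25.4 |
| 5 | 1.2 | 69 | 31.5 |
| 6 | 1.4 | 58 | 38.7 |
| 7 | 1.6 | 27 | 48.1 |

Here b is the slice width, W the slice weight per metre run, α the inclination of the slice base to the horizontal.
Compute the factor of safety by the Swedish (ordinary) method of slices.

Ordinary method of slices: FS = Σ[c'·Δl_i + (W_i cosα_i)·tanφ'] / Σ W_i sinα_i, with Δl_i = b_i / cosα_i.
Slice 1: Δl = 3.2/cos(-8.5°) = 3.236 m; N'_1 = 77·cos(-8.5°) = 76.2; c'Δl = 25.88; W sinα = -11.4
Slice 2: Δl = 2.9/cos5.3° = 2.912 m; N'_2 = 174·cos5.3° = 173.3; c'Δl = 23.30; W sinα = 16.1
Slice 3: Δl = 2.2/cos17.1° = 2.302 m; N'_3 = 175·cos17.1° = 167.3; c'Δl = 18.41; W sinα = 51.5
Slice 4: Δl = 1.2/cos25.4° = 1.328 m; N'_4 = 82·cos25.4° = 74.1; c'Δl = 10.63; W sinα = 35.2
Slice 5: Δl = 1.2/cos31.5° = 1.407 m; N'_5 = 69·cos31.5° = 58.8; c'Δl = 11.26; W sinα = 36.1
Slice 6: Δl = 1.4/cos38.7° = 1.794 m; N'_6 = 58·cos38.7° = 45.3; c'Δl = 14.35; W sinα = 36.3
Slice 7: Δl = 1.6/cos48.1° = 2.396 m; N'_7 = 27·cos48.1° = 18.0; c'Δl = 19.17; W sinα = 20.1
Σc'Δl = 123.0 kN/m; ΣN' = 612.9 kN/m; ΣW sinα = 183.7 kN/m
Resisting = 123.0 + 612.9·tan27.6° = 123.0 + 320.4 = 443.4 kN/m
FS = 443.4 / 183.7 = 2.413

FS = 2.41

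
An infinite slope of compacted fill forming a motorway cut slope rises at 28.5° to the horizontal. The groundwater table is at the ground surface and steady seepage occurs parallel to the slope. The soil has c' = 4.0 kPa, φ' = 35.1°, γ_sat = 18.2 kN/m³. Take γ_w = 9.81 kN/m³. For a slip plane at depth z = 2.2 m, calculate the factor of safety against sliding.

With seepage parallel to the slope and the water table at the surface, the effective normal stress on the slip plane uses the buoyant unit weight γ' = γ_sat − γ_w while the driving shear stress uses γ_sat:
FS = [c' + γ' z cos²β tanφ'] / [γ_sat z sinβ cosβ]
γ' = 18.2 − 9.81 = 8.39 kN/m³
Numerator = 4.0 + 8.39·2.2·cos²28.5°·tan35.1° = 4.0 + 8.39·2.2·0.7723·0.7028 = 14.019 kPa
Denominator = 18.2·2.2·sin28.5°·cos28.5° = 18.2·2.2·0.4772·0.8788 = 16.790 kPa
FS = 14.019 / 16.790 = 0.835

FS = 0.83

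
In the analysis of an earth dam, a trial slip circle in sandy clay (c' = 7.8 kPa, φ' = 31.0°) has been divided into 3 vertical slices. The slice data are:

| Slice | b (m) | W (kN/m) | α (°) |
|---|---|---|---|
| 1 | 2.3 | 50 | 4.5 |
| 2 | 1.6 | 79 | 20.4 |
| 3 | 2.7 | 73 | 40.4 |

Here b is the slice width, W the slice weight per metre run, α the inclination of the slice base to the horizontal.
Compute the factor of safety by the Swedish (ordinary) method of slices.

FS = 2.12

Ordinary method of slices: FS = Σ[c'·Δl_i + (W_i cosα_i)·tanφ'] / Σ W_i sinα_i, with Δl_i = b_i / cosα_i.
Slice 1: Δl = 2.3/cos4.5° = 2.307 m; N'_1 = 50·cos4.5° = 49.8; c'Δl = 18.00; W sinα = 3.9
Slice 2: Δl = 1.6/cos20.4° = 1.707 m; N'_2 = 79·cos20.4° = 74.0; c'Δl = 13.32; W sinα = 27.5
Slice 3: Δl = 2.7/cos40.4° = 3.545 m; N'_3 = 73·cos40.4° = 55.6; c'Δl = 27.65; W sinα = 47.3
Σc'Δl = 59.0 kN/m; ΣN' = 179.5 kN/m; ΣW sinα = 78.8 kN/m
Resisting = 59.0 + 179.5·tan31.0° = 59.0 + 107.8 = 166.8 kN/m
FS = 166.8 / 78.8 = 2.118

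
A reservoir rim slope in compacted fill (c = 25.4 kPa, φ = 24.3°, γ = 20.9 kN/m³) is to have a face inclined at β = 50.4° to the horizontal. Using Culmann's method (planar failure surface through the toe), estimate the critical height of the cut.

Culmann's analysis gives the critical failure plane at α_cr = (β + φ)/2 = (50.4 + 24.3)/2 = 37.4°, and the critical height
H_c = (4c/γ) · sinβ cosφ / [1 − cos(β − φ)]
    = (4·25.4/20.9) · sin50.4°·cos24.3° / [1 − cos(26.1°)]
    = 4.861 · 0.7705·0.9114 / [1 − 0.8980]
    = 4.861 · 0.7022 / 0.1020
    = 33.48 m

H_c = 33.48 m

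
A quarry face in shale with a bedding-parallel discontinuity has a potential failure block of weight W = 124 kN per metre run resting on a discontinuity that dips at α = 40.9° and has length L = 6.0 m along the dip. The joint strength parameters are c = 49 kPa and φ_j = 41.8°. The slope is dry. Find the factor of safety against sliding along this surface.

Resolving the block weight along and normal to the plane and applying the Mohr–Coulomb strength on the joint:
N' = W cosα = 124·cos40.9° = 93.7 kN/m
Driving force T = W sinα = 124·sin40.9° = 81.2 kN/m
Resisting force R = c·L + N'·tanφ_j = 49·6.0 + 93.7·tan41.8° = 294.0 + 83.8 = 377.8 kN/m
FS = R / T = 377.8 / 81.2 = 4.653

FS = 4.65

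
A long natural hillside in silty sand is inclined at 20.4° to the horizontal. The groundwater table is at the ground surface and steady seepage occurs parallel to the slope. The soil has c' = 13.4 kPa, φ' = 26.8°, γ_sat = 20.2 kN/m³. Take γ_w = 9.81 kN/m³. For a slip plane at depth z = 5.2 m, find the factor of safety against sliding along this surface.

With seepage parallel to the slope and the water table at the surface, the effective normal stress on the slip plane uses the buoyant unit weight γ' = γ_sat − γ_w while the driving shear stress uses γ_sat:
FS = [c' + γ' z cos²β tanφ'] / [γ_sat z sinβ cosβ]
γ' = 20.2 − 9.81 = 10.39 kN/m³
Numerator = 13.4 + 10.39·5.2·cos²20.4°·tan26.8° = 13.4 + 10.39·5.2·0.8785·0.5051 = 37.376 kPa
Denominator = 20.2·5.2·sin20.4°·cos20.4° = 20.2·5.2·0.3486·0.9373 = 34.318 kPa
FS = 37.376 / 34.318 = 1.089

FS = 1.09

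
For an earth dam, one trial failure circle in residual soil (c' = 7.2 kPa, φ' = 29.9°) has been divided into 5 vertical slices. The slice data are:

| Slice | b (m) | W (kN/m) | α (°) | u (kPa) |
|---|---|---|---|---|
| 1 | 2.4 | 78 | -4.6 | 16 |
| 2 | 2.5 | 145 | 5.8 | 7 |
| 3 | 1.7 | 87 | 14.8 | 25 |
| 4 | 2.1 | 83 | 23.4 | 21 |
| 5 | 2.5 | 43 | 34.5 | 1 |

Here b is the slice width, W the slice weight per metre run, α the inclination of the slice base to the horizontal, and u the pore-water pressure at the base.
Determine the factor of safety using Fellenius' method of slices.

FS = 2.73

Ordinary method of slices: FS = Σ[c'·Δl_i + (W_i cosα_i − u_i·Δl_i)·tanφ'] / Σ W_i sinα_i, with Δl_i = b_i / cosα_i.
Slice 1: Δl = 2.4/cos(-4.6°) = 2.408 m; N'_1 = 78·cos(-4.6°) − 16·2.408 = 39.2; c'Δl = 17.34; W sinα = -6.3
Slice 2: Δl = 2.5/cos5.8° = 2.513 m; N'_2 = 145·cos5.8° − 7·2.513 = 126.7; c'Δl = 18.09; W sinα = 14.7
Slice 3: Δl = 1.7/cos14.8° = 1.758 m; N'_3 = 87·cos14.8° − 25·1.758 = 40.2; c'Δl = 12.66; W sinα = 22.2
Slice 4: Δl = 2.1/cos23.4° = 2.288 m; N'_4 = 83·cos23.4° − 21·2.288 = 28.1; c'Δl = 16.47; W sinα = 33.0
Slice 5: Δl = 2.5/cos34.5° = 3.034 m; N'_5 = 43·cos34.5° − 1·3.034 = 32.4; c'Δl = 21.84; W sinα = 24.4
Σc'Δl = 86.4 kN/m; ΣN' = 266.6 kN/m; ΣW sinα = 87.9 kN/m
Resisting = 86.4 + 266.6·tan29.9° = 86.4 + 153.3 = 239.7 kN/m
FS = 239.7 / 87.9 = 2.726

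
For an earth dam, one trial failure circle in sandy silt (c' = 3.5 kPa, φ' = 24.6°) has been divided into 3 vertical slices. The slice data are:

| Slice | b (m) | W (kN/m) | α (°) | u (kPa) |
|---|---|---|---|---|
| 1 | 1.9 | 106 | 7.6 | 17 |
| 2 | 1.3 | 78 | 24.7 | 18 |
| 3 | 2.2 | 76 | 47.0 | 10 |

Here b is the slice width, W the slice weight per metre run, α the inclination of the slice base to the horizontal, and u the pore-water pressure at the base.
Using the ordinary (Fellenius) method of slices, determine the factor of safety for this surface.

FS = 0.84

Ordinary method of slices: FS = Σ[c'·Δl_i + (W_i cosα_i − u_i·Δl_i)·tanφ'] / Σ W_i sinα_i, with Δl_i = b_i / cosα_i.
Slice 1: Δl = 1.9/cos7.6° = 1.917 m; N'_1 = 106·cos7.6° − 17·1.917 = 72.5; c'Δl = 6.71; W sinα = 14.0
Slice 2: Δl = 1.3/cos24.7° = 1.431 m; N'_2 = 78·cos24.7° − 18·1.431 = 45.1; c'Δl = 5.01; W sinα = 32.6
Slice 3: Δl = 2.2/cos47.0° = 3.226 m; N'_3 = 76·cos47.0° − 10·3.226 = 19.6; c'Δl = 11.29; W sinα = 55.6
Σc'Δl = 23.0 kN/m; ΣN' = 137.2 kN/m; ΣW sinα = 102.2 kN/m
Resisting = 23.0 + 137.2·tan24.6° = 23.0 + 62.8 = 85.8 kN/m
FS = 85.8 / 102.2 = 0.840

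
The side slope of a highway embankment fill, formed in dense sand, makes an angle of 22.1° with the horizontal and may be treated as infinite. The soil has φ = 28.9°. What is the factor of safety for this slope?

For a dry cohesionless infinite slope the factor of safety is FS = tanφ / tanβ.
FS = tan28.9° / tan22.1° = 0.5520 / 0.4061 = 1.359

FS = 1.36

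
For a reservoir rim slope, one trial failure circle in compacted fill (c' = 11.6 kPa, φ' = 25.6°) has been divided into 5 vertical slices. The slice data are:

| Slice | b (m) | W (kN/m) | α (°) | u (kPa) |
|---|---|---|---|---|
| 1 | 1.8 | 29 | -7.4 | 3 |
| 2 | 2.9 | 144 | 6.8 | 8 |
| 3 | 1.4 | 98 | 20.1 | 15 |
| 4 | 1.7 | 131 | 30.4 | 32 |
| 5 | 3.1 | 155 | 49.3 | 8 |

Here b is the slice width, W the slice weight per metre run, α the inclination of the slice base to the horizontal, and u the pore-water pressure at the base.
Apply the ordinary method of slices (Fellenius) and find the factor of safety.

Ordinary method of slices: FS = Σ[c'·Δl_i + (W_i cosα_i − u_i·Δl_i)·tanφ'] / Σ W_i sinα_i, with Δl_i = b_i / cosα_i.
Slice 1: Δl = 1.8/cos(-7.4°) = 1.815 m; N'_1 = 29·cos(-7.4°) − 3·1.815 = 23.3; c'Δl = 21.06; W sinα = -3.7
Slice 2: Δl = 2.9/cos6.8° = 2.921 m; N'_2 = 144·cos6.8° − 8·2.921 = 119.6; c'Δl = 33.88; W sinα = 17.1
Slice 3: Δl = 1.4/cos20.1° = 1.491 m; N'_3 = 98·cos20.1° − 15·1.491 = 69.7; c'Δl = 17.29; W sinα = 33.7
Slice 4: Δl = 1.7/cos30.4° = 1.971 m; N'_4 = 131·cos30.4° − 32·1.971 = 49.9; c'Δl = 22.86; W sinα = 66.3
Slice 5: Δl = 3.1/cos49.3° = 4.754 m; N'_5 = 155·cos49.3° − 8·4.754 = 63.0; c'Δl = 55.15; W sinα = 117.5
Σc'Δl = 150.2 kN/m; ΣN' = 325.6 kN/m; ΣW sinα = 230.8 kN/m
Resisting = 150.2 + 325.6·tan25.6° = 150.2 + 156.0 = 306.2 kN/m
FS = 306.2 / 230.8 = 1.327

FS = 1.33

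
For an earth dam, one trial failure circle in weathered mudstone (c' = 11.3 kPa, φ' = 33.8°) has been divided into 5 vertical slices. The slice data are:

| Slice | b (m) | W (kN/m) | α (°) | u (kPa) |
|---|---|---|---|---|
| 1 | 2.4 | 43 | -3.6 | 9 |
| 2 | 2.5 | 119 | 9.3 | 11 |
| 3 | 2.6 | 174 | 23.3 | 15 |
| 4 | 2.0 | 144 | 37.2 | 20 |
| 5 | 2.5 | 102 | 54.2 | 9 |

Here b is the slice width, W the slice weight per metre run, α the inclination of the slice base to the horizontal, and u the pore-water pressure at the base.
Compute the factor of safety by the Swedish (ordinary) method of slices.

Ordinary method of slices: FS = Σ[c'·Δl_i + (W_i cosα_i − u_i·Δl_i)·tanφ'] / Σ W_i sinα_i, with Δl_i = b_i / cosα_i.
Slice 1: Δl = 2.4/cos(-3.6°) = 2.405 m; N'_1 = 43·cos(-3.6°) − 9·2.405 = 21.3; c'Δl = 27.17; W sinα = -2.7
Slice 2: Δl = 2.5/cos9.3° = 2.533 m; N'_2 = 119·cos9.3° − 11·2.533 = 89.6; c'Δl = 28.63; W sinα = 19.2
Slice 3: Δl = 2.6/cos23.3° = 2.831 m; N'_3 = 174·cos23.3° − 15·2.831 = 117.3; c'Δl = 31.99; W sinα = 68.8
Slice 4: Δl = 2.0/cos37.2° = 2.511 m; N'_4 = 144·cos37.2° − 20·2.511 = 64.5; c'Δl = 28.37; W sinα = 87.1
Slice 5: Δl = 2.5/cos54.2° = 4.274 m; N'_5 = 102·cos54.2° − 9·4.274 = 21.2; c'Δl = 48.29; W sinα = 82.7
Σc'Δl = 164.5 kN/m; ΣN' = 313.9 kN/m; ΣW sinα = 255.1 kN/m
Resisting = 164.5 + 313.9·tan33.8° = 164.5 + 210.1 = 374.6 kN/m
FS = 374.6 / 255.1 = 1.468

FS = 1.47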